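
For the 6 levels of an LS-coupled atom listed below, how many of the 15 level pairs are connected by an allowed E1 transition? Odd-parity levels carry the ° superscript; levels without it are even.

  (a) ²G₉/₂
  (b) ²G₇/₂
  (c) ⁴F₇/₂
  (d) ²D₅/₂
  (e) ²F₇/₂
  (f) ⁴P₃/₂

0

(a)–(b): forbidden (parity).
(a)–(c): forbidden (parity, ΔS).
(a)–(d): forbidden (parity, ΔL, ΔJ).
(a)–(e): forbidden (parity).
(a)–(f): forbidden (parity, ΔS, ΔL, ΔJ).
(b)–(c): forbidden (parity, ΔS).
(b)–(d): forbidden (parity, ΔL).
(b)–(e): forbidden (parity).
(b)–(f): forbidden (parity, ΔS, ΔL, ΔJ).
(c)–(d): forbidden (parity, ΔS).
(c)–(e): forbidden (parity, ΔS).
(c)–(f): forbidden (parity, ΔL, ΔJ).
(d)–(e): forbidden (parity).
(d)–(f): forbidden (parity, ΔS).
(e)–(f): forbidden (parity, ΔS, ΔL, ΔJ).
Allowed pairs: 0 of 15.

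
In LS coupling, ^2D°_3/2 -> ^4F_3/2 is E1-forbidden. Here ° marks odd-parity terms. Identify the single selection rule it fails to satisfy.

the ΔS = 0 rule

Reading off the term symbols: S 1/2→3/2, L 2→3, J 3/2→3/2, parity odd→even.
Parity must change: odd → even — satisfied.
ΔS = 0: S: 1/2 → 3/2 — violated.
ΔL = 0, ±1 (not L=0↔0): L: 2 → 3, ΔL = +1 — satisfied.
ΔJ = 0, ±1 (not J=0↔0): J: 3/2 → 3/2, ΔJ = +0 — satisfied.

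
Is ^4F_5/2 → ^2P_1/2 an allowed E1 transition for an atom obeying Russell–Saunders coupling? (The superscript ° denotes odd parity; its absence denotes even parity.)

forbidden

Reading off the term symbols: S 3/2→1/2, L 3→1, J 5/2→1/2, parity even→even.
ΔJ = 0, ±1 (not J=0↔0): J: 5/2 → 1/2, ΔJ = -2 — violated.
ΔS = 0: S: 3/2 → 1/2 — violated.
ΔL = 0, ±1 (not L=0↔0): L: 3 → 1, ΔL = -2 — violated.
Parity must change: even → even — violated.
Rule(s) violated: parity, ΔS, ΔL, ΔJ.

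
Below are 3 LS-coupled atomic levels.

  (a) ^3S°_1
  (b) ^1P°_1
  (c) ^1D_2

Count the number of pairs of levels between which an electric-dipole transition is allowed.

1

(a)–(b): forbidden (parity, ΔS).
(a)–(c): forbidden (ΔS, ΔL).
(b)–(c): allowed.
Allowed pairs: 1 of 3.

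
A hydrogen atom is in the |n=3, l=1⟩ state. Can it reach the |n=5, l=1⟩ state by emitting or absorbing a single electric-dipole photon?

forbidden

Initial l = 1, final l = 1, so Δl = +0. E1 requires Δl = ±1: violated.
The transition is electric-dipole forbidden.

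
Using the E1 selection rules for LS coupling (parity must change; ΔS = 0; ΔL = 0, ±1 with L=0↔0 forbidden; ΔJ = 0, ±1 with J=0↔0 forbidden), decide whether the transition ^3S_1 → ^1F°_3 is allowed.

Parity must change: even → odd — ok.
ΔS = 0: S: 1 → 0 — fails.
ΔL = 0, ±1 (not L=0↔0): L: 0 → 3, ΔL = +3 — fails.
ΔJ = 0, ±1 (not J=0↔0): J: 1 → 3, ΔJ = +2 — fails.
Rule(s) violated: ΔS, ΔL, ΔJ.

forbidden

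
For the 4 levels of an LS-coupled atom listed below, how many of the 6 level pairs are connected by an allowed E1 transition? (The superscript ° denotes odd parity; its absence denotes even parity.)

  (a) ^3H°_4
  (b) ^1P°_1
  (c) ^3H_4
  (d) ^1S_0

(a)–(b): forbidden (parity, ΔS, ΔL, ΔJ).
(a)–(c): allowed.
(a)–(d): forbidden (ΔS, ΔL, ΔJ).
(b)–(c): forbidden (ΔS, ΔL, ΔJ).
(b)–(d): allowed.
(c)–(d): forbidden (parity, ΔS, ΔL, ΔJ).
Allowed pairs: 2 of 6.

2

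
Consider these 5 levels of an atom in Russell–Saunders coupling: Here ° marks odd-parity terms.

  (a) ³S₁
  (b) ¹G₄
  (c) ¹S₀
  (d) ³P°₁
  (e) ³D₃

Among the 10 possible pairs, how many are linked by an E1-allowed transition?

1

(a)–(b): forbidden (parity, ΔS, ΔL, ΔJ).
(a)–(c): forbidden (parity, ΔS, ΔL).
(a)–(d): allowed.
(a)–(e): forbidden (parity, ΔL, ΔJ).
(b)–(c): forbidden (parity, ΔL, ΔJ).
(b)–(d): forbidden (ΔS, ΔL, ΔJ).
(b)–(e): forbidden (parity, ΔS, ΔL).
(c)–(d): forbidden (ΔS).
(c)–(e): forbidden (parity, ΔS, ΔL, ΔJ).
(d)–(e): forbidden (ΔJ).
Allowed pairs: 1 of 10.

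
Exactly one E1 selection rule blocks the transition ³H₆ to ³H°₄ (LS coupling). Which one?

Parity must change: even → odd — passes.
ΔJ = 0, ±1 (not J=0↔0): J: 6 → 4, ΔJ = -2 — fails.
ΔS = 0: S: 1 → 1 — passes.
ΔL = 0, ±1 (not L=0↔0): L: 5 → 5, ΔL = +0 — passes.

the ΔJ = 0, ±1 rule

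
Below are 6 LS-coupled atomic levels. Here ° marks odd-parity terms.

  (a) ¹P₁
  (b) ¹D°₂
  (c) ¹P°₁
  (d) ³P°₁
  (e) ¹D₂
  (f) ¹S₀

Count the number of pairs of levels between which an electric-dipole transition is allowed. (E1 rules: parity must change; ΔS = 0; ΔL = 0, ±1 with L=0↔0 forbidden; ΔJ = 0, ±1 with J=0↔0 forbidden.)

5

(a)–(b): allowed.
(a)–(c): allowed.
(a)–(d): forbidden (ΔS).
(a)–(e): forbidden (parity).
(a)–(f): forbidden (parity).
(b)–(c): forbidden (parity).
(b)–(d): forbidden (parity, ΔS).
(b)–(e): allowed.
(b)–(f): forbidden (ΔL, ΔJ).
(c)–(d): forbidden (parity, ΔS).
(c)–(e): allowed.
(c)–(f): allowed.
(d)–(e): forbidden (ΔS).
(d)–(f): forbidden (ΔS).
(e)–(f): forbidden (parity, ΔL, ΔJ).
Allowed pairs: 5 of 15.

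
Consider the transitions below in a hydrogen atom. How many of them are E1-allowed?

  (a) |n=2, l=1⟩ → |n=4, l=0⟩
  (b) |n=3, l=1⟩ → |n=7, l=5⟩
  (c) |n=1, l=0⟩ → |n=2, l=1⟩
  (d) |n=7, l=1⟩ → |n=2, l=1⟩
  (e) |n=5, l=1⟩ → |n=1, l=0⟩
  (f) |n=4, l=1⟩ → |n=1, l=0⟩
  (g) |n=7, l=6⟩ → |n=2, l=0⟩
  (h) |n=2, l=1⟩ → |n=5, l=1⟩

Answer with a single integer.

4

(a) allowed
(b) forbidden — Δl = +4 (E1 requires Δl = ±1)
(c) allowed
(d) forbidden — Δl = +0 (E1 requires Δl = ±1)
(e) allowed
(f) allowed
(g) forbidden — Δl = -6 (E1 requires Δl = ±1)
(h) forbidden — Δl = +0 (E1 requires Δl = ±1)
Total allowed: 4 of 8.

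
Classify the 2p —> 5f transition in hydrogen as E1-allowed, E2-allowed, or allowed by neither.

Δl = 3 − 1 = +2; l_i + l_f = 4.
E1 (Δl = ±1): not satisfied.
E2 (Δl = 0,±2, l_i+l_f ≥ 2): satisfied.

E2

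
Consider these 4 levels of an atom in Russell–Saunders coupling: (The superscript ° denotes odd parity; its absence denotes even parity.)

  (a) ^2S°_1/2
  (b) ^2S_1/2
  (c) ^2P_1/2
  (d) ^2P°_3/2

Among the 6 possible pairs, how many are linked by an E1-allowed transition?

(a)–(b): forbidden (ΔL).
(a)–(c): allowed.
(a)–(d): forbidden (parity).
(b)–(c): forbidden (parity).
(b)–(d): allowed.
(c)–(d): allowed.
Allowed pairs: 3 of 6.

3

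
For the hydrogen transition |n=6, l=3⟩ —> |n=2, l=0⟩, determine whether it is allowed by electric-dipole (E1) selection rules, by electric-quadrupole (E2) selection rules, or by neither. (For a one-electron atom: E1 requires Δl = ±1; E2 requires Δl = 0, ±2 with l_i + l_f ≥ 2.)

Δl = 0 − 3 = -3; l_i + l_f = 3.
E1 (Δl = ±1): not satisfied.
E2 (Δl = 0,±2, l_i+l_f ≥ 2): not satisfied.

neither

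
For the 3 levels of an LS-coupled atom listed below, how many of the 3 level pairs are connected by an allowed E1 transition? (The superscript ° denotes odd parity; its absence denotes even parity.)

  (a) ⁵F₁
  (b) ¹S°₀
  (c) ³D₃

(a)–(b): forbidden (ΔS, ΔL).
(a)–(c): forbidden (parity, ΔS, ΔJ).
(b)–(c): forbidden (ΔS, ΔL, ΔJ).
Allowed pairs: 0 of 3.

0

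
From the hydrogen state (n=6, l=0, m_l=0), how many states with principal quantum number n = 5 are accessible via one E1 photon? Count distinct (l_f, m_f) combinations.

E1 requires Δl = ±1, so l_f ∈ {-1, 1}; with 0 ≤ l_f ≤ n_f−1 = 4, the allowed l_f values are {1}.
For l_f = 1: m_f ∈ {m_i−1, m_i, m_i+1} ∩ [−1, 1] = {-1, 0, 1} → 3 states.
Total: 3.

3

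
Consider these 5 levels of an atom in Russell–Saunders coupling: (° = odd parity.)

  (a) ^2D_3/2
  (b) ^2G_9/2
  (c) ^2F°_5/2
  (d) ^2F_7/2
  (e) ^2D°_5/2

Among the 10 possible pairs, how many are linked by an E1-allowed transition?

4

(a)–(b): forbidden (parity, ΔL, ΔJ).
(a)–(c): allowed.
(a)–(d): forbidden (parity, ΔJ).
(a)–(e): allowed.
(b)–(c): forbidden (ΔJ).
(b)–(d): forbidden (parity).
(b)–(e): forbidden (ΔL, ΔJ).
(c)–(d): allowed.
(c)–(e): forbidden (parity).
(d)–(e): allowed.
Allowed pairs: 4 of 10.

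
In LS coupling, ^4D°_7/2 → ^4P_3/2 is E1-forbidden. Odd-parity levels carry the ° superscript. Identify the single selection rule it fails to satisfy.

Reading off the term symbols: S 3/2→3/2, L 2→1, J 7/2→3/2, parity odd→even.
Parity must change: odd → even — satisfied.
ΔL = 0, ±1 (not L=0↔0): L: 2 → 1, ΔL = -1 — satisfied.
ΔS = 0: S: 3/2 → 3/2 — satisfied.
ΔJ = 0, ±1 (not J=0↔0): J: 7/2 → 3/2, ΔJ = -2 — violated.

the ΔJ = 0, ±1 rule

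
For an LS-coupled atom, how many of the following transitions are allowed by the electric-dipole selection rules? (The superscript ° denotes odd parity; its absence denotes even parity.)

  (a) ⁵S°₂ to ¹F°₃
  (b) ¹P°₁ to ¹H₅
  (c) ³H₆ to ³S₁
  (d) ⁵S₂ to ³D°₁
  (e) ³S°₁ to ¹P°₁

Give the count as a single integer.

(a) forbidden (parity, ΔS, ΔL fail)
(b) forbidden (ΔL, ΔJ fail)
(c) forbidden (parity, ΔL, ΔJ fail)
(d) forbidden (ΔS, ΔL fail)
(e) forbidden (parity, ΔS fail)
Total allowed: 0 of 5.

0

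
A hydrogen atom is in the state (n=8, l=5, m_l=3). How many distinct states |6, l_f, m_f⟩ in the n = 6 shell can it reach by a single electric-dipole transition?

E1 requires Δl = ±1, so l_f ∈ {4, 6}; with 0 ≤ l_f ≤ n_f−1 = 5, the allowed l_f values are {4}.
For l_f = 4: m_f ∈ {m_i−1, m_i, m_i+1} ∩ [−4, 4] = {2, 3, 4} → 3 states.
Total: 3.

3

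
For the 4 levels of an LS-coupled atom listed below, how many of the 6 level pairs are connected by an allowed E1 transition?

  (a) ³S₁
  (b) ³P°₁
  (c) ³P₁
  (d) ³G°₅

2

(a)–(b): allowed.
(a)–(c): forbidden (parity).
(a)–(d): forbidden (ΔL, ΔJ).
(b)–(c): allowed.
(b)–(d): forbidden (parity, ΔL, ΔJ).
(c)–(d): forbidden (ΔL, ΔJ).
Allowed pairs: 2 of 6.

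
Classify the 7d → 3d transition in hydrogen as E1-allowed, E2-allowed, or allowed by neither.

E2

Δl = 2 − 2 = +0; l_i + l_f = 4.
E1 (Δl = ±1): not satisfied.
E2 (Δl = 0,±2, l_i+l_f ≥ 2): satisfied.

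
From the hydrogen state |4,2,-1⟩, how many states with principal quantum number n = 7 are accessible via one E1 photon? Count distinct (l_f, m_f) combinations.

5

E1 requires Δl = ±1, so l_f ∈ {1, 3}; with 0 ≤ l_f ≤ n_f−1 = 6, the allowed l_f values are {1, 3}.
For l_f = 1: m_f ∈ {m_i−1, m_i, m_i+1} ∩ [−1, 1] = {-1, 0} → 2 states.
For l_f = 3: m_f ∈ {m_i−1, m_i, m_i+1} ∩ [−3, 3] = {-2, -1, 0} → 3 states.
Total: 5.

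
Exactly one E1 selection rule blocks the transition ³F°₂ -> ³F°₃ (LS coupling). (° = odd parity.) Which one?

ΔJ = 0, ±1 (not J=0↔0): J: 2 → 3, ΔJ = +1 — satisfied.
ΔL = 0, ±1 (not L=0↔0): L: 3 → 3, ΔL = +0 — satisfied.
ΔS = 0: S: 1 → 1 — satisfied.
Parity must change: odd → odd — violated.

parity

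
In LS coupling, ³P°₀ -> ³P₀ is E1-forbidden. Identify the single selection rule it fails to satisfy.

Initial level: S=1, L=1, J=0, parity odd. Final level: S=1, L=1, J=0, parity even.
ΔL = 0, ±1 (not L=0↔0): L: 1 → 1, ΔL = +0 — satisfied.
Parity must change: odd → even — satisfied.
ΔJ = 0, ±1 (not J=0↔0): J: 0 → 0, ΔJ = +0 — violated.
ΔS = 0: S: 1 → 1 — satisfied.

the J=0 ↔ J=0 exclusion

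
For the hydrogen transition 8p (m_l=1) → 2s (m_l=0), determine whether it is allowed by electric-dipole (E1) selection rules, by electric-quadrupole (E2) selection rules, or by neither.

Δl = 0 − 1 = -1; l_i + l_f = 1.
Δm_l = -1.
E1 (Δl = ±1, |Δm_l| ≤ 1): satisfied.
E2 (Δl = 0,±2, l_i+l_f ≥ 2, |Δm_l| ≤ 2): not satisfied.

E1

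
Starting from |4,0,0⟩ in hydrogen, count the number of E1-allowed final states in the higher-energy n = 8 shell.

3

E1 requires Δl = ±1, so l_f ∈ {-1, 1}; with 0 ≤ l_f ≤ n_f−1 = 7, the allowed l_f values are {1}.
For l_f = 1: m_f ∈ {m_i−1, m_i, m_i+1} ∩ [−1, 1] = {-1, 0, 1} → 3 states.
Total: 3.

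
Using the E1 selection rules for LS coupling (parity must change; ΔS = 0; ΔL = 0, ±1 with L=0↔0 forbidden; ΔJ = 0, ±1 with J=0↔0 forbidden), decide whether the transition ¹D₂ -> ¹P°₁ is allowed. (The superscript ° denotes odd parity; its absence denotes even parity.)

Initial level: S=0, L=2, J=2, parity even. Final level: S=0, L=1, J=1, parity odd.
ΔS = 0: S: 0 → 0 — passes.
Parity must change: even → odd — passes.
ΔJ = 0, ±1 (not J=0↔0): J: 2 → 1, ΔJ = -1 — passes.
ΔL = 0, ±1 (not L=0↔0): L: 2 → 1, ΔL = -1 — passes.
All four E1 rules are satisfied.

allowed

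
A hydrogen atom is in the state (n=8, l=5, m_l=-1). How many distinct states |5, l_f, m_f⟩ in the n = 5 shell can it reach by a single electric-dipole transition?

3

E1 requires Δl = ±1, so l_f ∈ {4, 6}; with 0 ≤ l_f ≤ n_f−1 = 4, the allowed l_f values are {4}.
For l_f = 4: m_f ∈ {m_i−1, m_i, m_i+1} ∩ [−4, 4] = {-2, -1, 0} → 3 states.
Total: 3.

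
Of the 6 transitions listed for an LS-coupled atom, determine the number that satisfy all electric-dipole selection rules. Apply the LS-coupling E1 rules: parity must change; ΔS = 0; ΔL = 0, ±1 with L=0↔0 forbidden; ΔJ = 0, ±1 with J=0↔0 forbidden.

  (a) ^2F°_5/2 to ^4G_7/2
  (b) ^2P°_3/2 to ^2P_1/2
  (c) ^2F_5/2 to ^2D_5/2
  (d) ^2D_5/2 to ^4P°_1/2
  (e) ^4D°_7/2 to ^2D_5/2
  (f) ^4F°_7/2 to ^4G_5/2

2

(a) forbidden (ΔS fails)
(b) allowed
(c) forbidden (parity fails)
(d) forbidden (ΔS, ΔJ fail)
(e) forbidden (ΔS fails)
(f) allowed
Total allowed: 2 of 6.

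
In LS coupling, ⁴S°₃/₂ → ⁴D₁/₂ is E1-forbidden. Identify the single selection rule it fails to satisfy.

the ΔL = 0, ±1 rule

Initial level: S=3/2, L=0, J=3/2, parity odd. Final level: S=3/2, L=2, J=1/2, parity even.
Parity must change: odd → even — satisfied.
ΔS = 0: S: 3/2 → 3/2 — satisfied.
ΔL = 0, ±1 (not L=0↔0): L: 0 → 2, ΔL = +2 — violated.
ΔJ = 0, ±1 (not J=0↔0): J: 3/2 → 1/2, ΔJ = -1 — satisfied.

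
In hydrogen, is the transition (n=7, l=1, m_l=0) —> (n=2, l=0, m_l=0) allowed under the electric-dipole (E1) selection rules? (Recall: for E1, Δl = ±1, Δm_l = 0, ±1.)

l: 1 → 0 (Δl = -1). Δl = ±1 passes.
m_l: 0 → 0 (Δm_l = +0). |Δm_l| ≤ 1 passes.
All E1 selection rules are satisfied.

allowed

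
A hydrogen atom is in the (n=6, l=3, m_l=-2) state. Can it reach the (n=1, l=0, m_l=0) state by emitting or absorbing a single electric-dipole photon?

l: 3 → 0 (Δl = -3). Δl = ±1 violated.
Δm_l = 0 − (-2) = +2. E1 requires Δm_l = 0, ±1: violated.
The transition is electric-dipole forbidden.

forbidden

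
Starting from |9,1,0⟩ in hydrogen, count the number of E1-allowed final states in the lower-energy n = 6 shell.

4

E1 requires Δl = ±1, so l_f ∈ {0, 2}; with 0 ≤ l_f ≤ n_f−1 = 5, the allowed l_f values are {0, 2}.
For l_f = 0: m_f ∈ {m_i−1, m_i, m_i+1} ∩ [−0, 0] = {0} → 1 state.
For l_f = 2: m_f ∈ {m_i−1, m_i, m_i+1} ∩ [−2, 2] = {-1, 0, 1} → 3 states.
Total: 4.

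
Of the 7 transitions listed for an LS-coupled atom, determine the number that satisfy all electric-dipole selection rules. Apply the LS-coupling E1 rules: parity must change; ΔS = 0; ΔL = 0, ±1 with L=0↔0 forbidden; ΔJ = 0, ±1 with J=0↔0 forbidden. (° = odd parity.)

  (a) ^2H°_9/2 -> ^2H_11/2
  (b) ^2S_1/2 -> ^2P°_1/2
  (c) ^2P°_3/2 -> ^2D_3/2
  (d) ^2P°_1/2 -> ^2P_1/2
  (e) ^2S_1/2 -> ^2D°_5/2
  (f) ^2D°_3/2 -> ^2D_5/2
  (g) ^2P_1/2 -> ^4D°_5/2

(a) allowed
(b) allowed
(c) allowed
(d) allowed
(e) forbidden (ΔL, ΔJ fail)
(f) allowed
(g) forbidden (ΔS, ΔJ fail)
Total allowed: 5 of 7.

5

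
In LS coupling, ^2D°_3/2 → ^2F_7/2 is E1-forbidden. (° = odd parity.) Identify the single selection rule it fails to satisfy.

the ΔJ = 0, ±1 rule

Reading off the term symbols: S 1/2→1/2, L 2→3, J 3/2→7/2, parity odd→even.
Parity must change: odd → even — satisfied.
ΔS = 0: S: 1/2 → 1/2 — satisfied.
ΔL = 0, ±1 (not L=0↔0): L: 2 → 3, ΔL = +1 — satisfied.
ΔJ = 0, ±1 (not J=0↔0): J: 3/2 → 7/2, ΔJ = +2 — violated.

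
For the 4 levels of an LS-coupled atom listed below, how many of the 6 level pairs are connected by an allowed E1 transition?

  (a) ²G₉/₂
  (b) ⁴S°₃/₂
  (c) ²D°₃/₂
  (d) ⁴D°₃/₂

0

(a)–(b): forbidden (ΔS, ΔL, ΔJ).
(a)–(c): forbidden (ΔL, ΔJ).
(a)–(d): forbidden (ΔS, ΔL, ΔJ).
(b)–(c): forbidden (parity, ΔS, ΔL).
(b)–(d): forbidden (parity, ΔL).
(c)–(d): forbidden (parity, ΔS).
Allowed pairs: 0 of 6.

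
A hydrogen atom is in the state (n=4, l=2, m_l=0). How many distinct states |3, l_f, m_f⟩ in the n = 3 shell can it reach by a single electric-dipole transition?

E1 requires Δl = ±1, so l_f ∈ {1, 3}; with 0 ≤ l_f ≤ n_f−1 = 2, the allowed l_f values are {1}.
For l_f = 1: m_f ∈ {m_i−1, m_i, m_i+1} ∩ [−1, 1] = {-1, 0, 1} → 3 states.
Total: 3.

3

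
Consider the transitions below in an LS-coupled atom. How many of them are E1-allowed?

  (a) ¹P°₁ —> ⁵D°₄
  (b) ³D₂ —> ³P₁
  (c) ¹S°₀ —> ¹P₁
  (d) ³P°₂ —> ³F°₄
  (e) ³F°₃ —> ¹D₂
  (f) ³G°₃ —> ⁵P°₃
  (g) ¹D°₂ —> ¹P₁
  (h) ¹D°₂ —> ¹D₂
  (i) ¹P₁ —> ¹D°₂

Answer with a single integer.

(a) forbidden (parity, ΔS, ΔJ fail)
(b) forbidden (parity fails)
(c) allowed
(d) forbidden (parity, ΔL, ΔJ fail)
(e) forbidden (ΔS fails)
(f) forbidden (parity, ΔS, ΔL fail)
(g) allowed
(h) allowed
(i) allowed
Total allowed: 4 of 9.

4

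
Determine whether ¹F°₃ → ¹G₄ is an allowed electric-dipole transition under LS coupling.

Reading off the term symbols: S 0→0, L 3→4, J 3→4, parity odd→even.
Parity must change: odd → even — satisfied.
ΔS = 0: S: 0 → 0 — satisfied.
ΔL = 0, ±1 (not L=0↔0): L: 3 → 4, ΔL = +1 — satisfied.
ΔJ = 0, ±1 (not J=0↔0): J: 3 → 4, ΔJ = +1 — satisfied.
All four E1 rules are satisfied.

allowed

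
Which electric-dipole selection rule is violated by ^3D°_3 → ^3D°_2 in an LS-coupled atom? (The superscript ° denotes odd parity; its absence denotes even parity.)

Parity must change: odd → odd — fails.
ΔS = 0: S: 1 → 1 — ok.
ΔL = 0, ±1 (not L=0↔0): L: 2 → 2, ΔL = +0 — ok.
ΔJ = 0, ±1 (not J=0↔0): J: 3 → 2, ΔJ = -1 — ok.

parity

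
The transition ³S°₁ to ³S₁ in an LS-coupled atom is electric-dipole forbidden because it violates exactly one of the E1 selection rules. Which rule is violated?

Parity must change: odd → even — ✓.
ΔS = 0: S: 1 → 1 — ✓.
ΔL = 0, ±1 (not L=0↔0): L: 0 → 0, ΔL = +0 — ✗.
ΔJ = 0, ±1 (not J=0↔0): J: 1 → 1, ΔJ = +0 — ✓.

the L=0 ↔ L=0 exclusion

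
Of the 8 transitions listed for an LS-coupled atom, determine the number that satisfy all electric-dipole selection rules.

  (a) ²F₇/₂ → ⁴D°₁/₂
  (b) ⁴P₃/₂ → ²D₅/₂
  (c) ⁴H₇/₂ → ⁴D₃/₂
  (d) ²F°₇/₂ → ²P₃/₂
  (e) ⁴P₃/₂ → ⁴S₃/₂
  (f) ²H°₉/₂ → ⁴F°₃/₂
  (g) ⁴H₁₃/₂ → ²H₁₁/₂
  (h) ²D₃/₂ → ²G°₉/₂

(a) forbidden (ΔS, ΔJ fail)
(b) forbidden (parity, ΔS fail)
(c) forbidden (parity, ΔL, ΔJ fail)
(d) forbidden (ΔL, ΔJ fail)
(e) forbidden (parity fails)
(f) forbidden (parity, ΔS, ΔL, ΔJ fail)
(g) forbidden (parity, ΔS fail)
(h) forbidden (ΔL, ΔJ fail)
Total allowed: 0 of 8.

0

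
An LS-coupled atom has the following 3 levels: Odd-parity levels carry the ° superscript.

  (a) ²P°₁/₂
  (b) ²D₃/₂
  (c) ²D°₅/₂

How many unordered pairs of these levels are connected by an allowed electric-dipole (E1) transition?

2

(a)–(b): allowed.
(a)–(c): forbidden (parity, ΔJ).
(b)–(c): allowed.
Allowed pairs: 2 of 3.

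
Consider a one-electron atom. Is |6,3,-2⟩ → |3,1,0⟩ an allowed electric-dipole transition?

l: 3 → 1 (Δl = -2). Δl = ±1 fails.
Δm_l = 0 − (-2) = +2. E1 requires Δm_l = 0, ±1: fails.
The transition is electric-dipole forbidden.

forbidden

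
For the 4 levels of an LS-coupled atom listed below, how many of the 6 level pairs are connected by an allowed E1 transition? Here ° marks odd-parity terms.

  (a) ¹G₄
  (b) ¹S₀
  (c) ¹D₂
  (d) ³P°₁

0

(a)–(b): forbidden (parity, ΔL, ΔJ).
(a)–(c): forbidden (parity, ΔL, ΔJ).
(a)–(d): forbidden (ΔS, ΔL, ΔJ).
(b)–(c): forbidden (parity, ΔL, ΔJ).
(b)–(d): forbidden (ΔS).
(c)–(d): forbidden (ΔS).
Allowed pairs: 0 of 6.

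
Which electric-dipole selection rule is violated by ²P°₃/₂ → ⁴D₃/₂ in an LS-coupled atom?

Reading off the term symbols: S 1/2→3/2, L 1→2, J 3/2→3/2, parity odd→even.
ΔJ = 0, ±1 (not J=0↔0): J: 3/2 → 3/2, ΔJ = +0 — ✓.
ΔS = 0: S: 1/2 → 3/2 — ✗.
ΔL = 0, ±1 (not L=0↔0): L: 1 → 2, ΔL = +1 — ✓.
Parity must change: odd → even — ✓.

the ΔS = 0 rule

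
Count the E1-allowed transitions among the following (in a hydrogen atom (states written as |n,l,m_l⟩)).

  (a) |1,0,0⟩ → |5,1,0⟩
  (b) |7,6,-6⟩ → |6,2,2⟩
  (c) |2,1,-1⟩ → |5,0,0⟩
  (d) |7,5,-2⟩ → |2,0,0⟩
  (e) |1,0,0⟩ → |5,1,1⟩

(a) allowed
(b) forbidden — Δl = -4 (E1 requires Δl = ±1); Δm_l = +8 (E1 requires Δm_l = 0, ±1)
(c) allowed
(d) forbidden — Δl = -5 (E1 requires Δl = ±1); Δm_l = +2 (E1 requires Δm_l = 0, ±1)
(e) allowed
Total allowed: 3 of 5.

3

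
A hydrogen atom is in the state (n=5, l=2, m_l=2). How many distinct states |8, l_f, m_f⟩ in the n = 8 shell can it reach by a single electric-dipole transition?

4

E1 requires Δl = ±1, so l_f ∈ {1, 3}; with 0 ≤ l_f ≤ n_f−1 = 7, the allowed l_f values are {1, 3}.
For l_f = 1: m_f ∈ {m_i−1, m_i, m_i+1} ∩ [−1, 1] = {1} → 1 state.
For l_f = 3: m_f ∈ {m_i−1, m_i, m_i+1} ∩ [−3, 3] = {1, 2, 3} → 3 states.
Total: 4.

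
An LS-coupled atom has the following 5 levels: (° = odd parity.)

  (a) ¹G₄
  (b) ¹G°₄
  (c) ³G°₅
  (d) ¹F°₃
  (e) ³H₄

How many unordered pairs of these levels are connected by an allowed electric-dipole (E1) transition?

(a)–(b): allowed.
(a)–(c): forbidden (ΔS).
(a)–(d): allowed.
(a)–(e): forbidden (parity, ΔS).
(b)–(c): forbidden (parity, ΔS).
(b)–(d): forbidden (parity).
(b)–(e): forbidden (ΔS).
(c)–(d): forbidden (parity, ΔS, ΔJ).
(c)–(e): allowed.
(d)–(e): forbidden (ΔS, ΔL).
Allowed pairs: 3 of 10.

3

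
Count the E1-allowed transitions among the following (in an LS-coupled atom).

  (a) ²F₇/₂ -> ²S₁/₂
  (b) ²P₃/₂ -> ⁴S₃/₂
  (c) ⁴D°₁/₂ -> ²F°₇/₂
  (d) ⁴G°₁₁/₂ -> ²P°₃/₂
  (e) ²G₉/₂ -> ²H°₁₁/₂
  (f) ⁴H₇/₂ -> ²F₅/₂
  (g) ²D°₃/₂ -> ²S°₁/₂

1

(a) forbidden (parity, ΔL, ΔJ fail)
(b) forbidden (parity, ΔS fail)
(c) forbidden (parity, ΔS, ΔJ fail)
(d) forbidden (parity, ΔS, ΔL, ΔJ fail)
(e) allowed
(f) forbidden (parity, ΔS, ΔL fail)
(g) forbidden (parity, ΔL fail)
Total allowed: 1 of 7.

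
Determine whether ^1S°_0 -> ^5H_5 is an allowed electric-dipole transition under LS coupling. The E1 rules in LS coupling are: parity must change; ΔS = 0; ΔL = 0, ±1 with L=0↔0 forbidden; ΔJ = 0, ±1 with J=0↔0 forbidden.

Reading off the term symbols: S 0→2, L 0→5, J 0→5, parity odd→even.
Parity must change: odd → even — ok.
ΔS = 0: S: 0 → 2 — fails.
ΔL = 0, ±1 (not L=0↔0): L: 0 → 5, ΔL = +5 — fails.
ΔJ = 0, ±1 (not J=0↔0): J: 0 → 5, ΔJ = +5 — fails.
Rule(s) violated: ΔS, ΔL, ΔJ.

forbidden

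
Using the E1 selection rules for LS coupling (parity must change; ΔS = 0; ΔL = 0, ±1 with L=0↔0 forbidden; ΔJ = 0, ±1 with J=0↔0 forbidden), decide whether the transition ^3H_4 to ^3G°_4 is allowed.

Reading off the term symbols: S 1→1, L 5→4, J 4→4, parity even→odd.
Parity must change: even → odd — ok.
ΔS = 0: S: 1 → 1 — ok.
ΔL = 0, ±1 (not L=0↔0): L: 5 → 4, ΔL = -1 — ok.
ΔJ = 0, ±1 (not J=0↔0): J: 4 → 4, ΔJ = +0 — ok.
All four E1 rules are satisfied.

allowed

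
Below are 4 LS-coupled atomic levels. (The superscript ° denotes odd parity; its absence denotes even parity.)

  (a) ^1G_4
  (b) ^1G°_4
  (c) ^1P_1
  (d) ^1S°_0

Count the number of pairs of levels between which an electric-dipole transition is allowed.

2

(a)–(b): allowed.
(a)–(c): forbidden (parity, ΔL, ΔJ).
(a)–(d): forbidden (ΔL, ΔJ).
(b)–(c): forbidden (ΔL, ΔJ).
(b)–(d): forbidden (parity, ΔL, ΔJ).
(c)–(d): allowed.
Allowed pairs: 2 of 6.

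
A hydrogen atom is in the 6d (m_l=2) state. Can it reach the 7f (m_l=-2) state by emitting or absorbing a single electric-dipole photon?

forbidden

Δl = 3 − 2 = +1; the E1 rule Δl = ±1 is ok.
Δm_l = -2 − (2) = -4. E1 requires Δm_l = 0, ±1: fails.
The transition is electric-dipole forbidden.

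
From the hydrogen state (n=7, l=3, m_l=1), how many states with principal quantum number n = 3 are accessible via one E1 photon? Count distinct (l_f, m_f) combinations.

3

E1 requires Δl = ±1, so l_f ∈ {2, 4}; with 0 ≤ l_f ≤ n_f−1 = 2, the allowed l_f values are {2}.
For l_f = 2: m_f ∈ {m_i−1, m_i, m_i+1} ∩ [−2, 2] = {0, 1, 2} → 3 states.
Total: 3.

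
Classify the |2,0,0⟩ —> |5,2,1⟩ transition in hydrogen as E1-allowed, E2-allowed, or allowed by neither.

Δl = 2 − 0 = +2; l_i + l_f = 2.
Δm_l = +1.
E1 (Δl = ±1, |Δm_l| ≤ 1): not satisfied.
E2 (Δl = 0,±2, l_i+l_f ≥ 2, |Δm_l| ≤ 2): satisfied.

E2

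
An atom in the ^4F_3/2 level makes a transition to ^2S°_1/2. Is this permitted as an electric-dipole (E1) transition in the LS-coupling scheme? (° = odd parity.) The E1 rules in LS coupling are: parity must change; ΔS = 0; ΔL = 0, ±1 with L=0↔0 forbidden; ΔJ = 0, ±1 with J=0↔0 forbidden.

forbidden

Parity must change: even → odd — satisfied.
ΔS = 0: S: 3/2 → 1/2 — violated.
ΔL = 0, ±1 (not L=0↔0): L: 3 → 0, ΔL = -3 — violated.
ΔJ = 0, ±1 (not J=0↔0): J: 3/2 → 1/2, ΔJ = -1 — satisfied.
Rule(s) violated: ΔS, ΔL.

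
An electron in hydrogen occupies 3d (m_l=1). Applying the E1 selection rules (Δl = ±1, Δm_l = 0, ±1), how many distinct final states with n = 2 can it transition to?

2

E1 requires Δl = ±1, so l_f ∈ {1, 3}; with 0 ≤ l_f ≤ n_f−1 = 1, the allowed l_f values are {1}.
For l_f = 1: m_f ∈ {m_i−1, m_i, m_i+1} ∩ [−1, 1] = {0, 1} → 2 states.
Total: 2.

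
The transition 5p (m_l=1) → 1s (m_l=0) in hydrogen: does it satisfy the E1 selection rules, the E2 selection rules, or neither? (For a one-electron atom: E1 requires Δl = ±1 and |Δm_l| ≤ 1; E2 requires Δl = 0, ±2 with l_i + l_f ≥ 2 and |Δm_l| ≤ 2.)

E1

Δl = 0 − 1 = -1; l_i + l_f = 1.
Δm_l = -1.
E1 (Δl = ±1, |Δm_l| ≤ 1): satisfied.
E2 (Δl = 0,±2, l_i+l_f ≥ 2, |Δm_l| ≤ 2): not satisfied.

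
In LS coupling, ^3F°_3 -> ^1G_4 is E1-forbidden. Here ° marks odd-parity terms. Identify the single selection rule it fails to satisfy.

Parity must change: odd → even — ✓.
ΔS = 0: S: 1 → 0 — ✗.
ΔL = 0, ±1 (not L=0↔0): L: 3 → 4, ΔL = +1 — ✓.
ΔJ = 0, ±1 (not J=0↔0): J: 3 → 4, ΔJ = +1 — ✓.

the ΔS = 0 rule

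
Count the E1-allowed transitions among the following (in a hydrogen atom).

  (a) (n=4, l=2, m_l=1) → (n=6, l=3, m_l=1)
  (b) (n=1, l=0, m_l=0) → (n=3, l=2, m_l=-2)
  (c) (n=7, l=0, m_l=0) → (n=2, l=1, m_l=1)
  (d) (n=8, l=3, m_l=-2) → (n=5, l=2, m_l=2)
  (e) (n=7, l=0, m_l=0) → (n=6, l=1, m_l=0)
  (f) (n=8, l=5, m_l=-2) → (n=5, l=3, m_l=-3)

(a) allowed
(b) forbidden — Δl = +2 (E1 requires Δl = ±1); Δm_l = -2 (E1 requires Δm_l = 0, ±1)
(c) allowed
(d) forbidden — Δm_l = +4 (E1 requires Δm_l = 0, ±1)
(e) allowed
(f) forbidden — Δl = -2 (E1 requires Δl = ±1)
Total allowed: 3 of 6.

3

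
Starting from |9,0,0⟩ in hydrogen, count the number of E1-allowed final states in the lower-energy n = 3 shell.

3

E1 requires Δl = ±1, so l_f ∈ {-1, 1}; with 0 ≤ l_f ≤ n_f−1 = 2, the allowed l_f values are {1}.
For l_f = 1: m_f ∈ {m_i−1, m_i, m_i+1} ∩ [−1, 1] = {-1, 0, 1} → 3 states.
Total: 3.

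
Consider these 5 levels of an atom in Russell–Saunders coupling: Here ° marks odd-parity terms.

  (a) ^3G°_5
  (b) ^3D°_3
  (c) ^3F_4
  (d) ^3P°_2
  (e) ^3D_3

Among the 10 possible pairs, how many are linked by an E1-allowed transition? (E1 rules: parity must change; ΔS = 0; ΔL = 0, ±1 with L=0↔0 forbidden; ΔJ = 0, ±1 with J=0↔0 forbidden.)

(a)–(b): forbidden (parity, ΔL, ΔJ).
(a)–(c): allowed.
(a)–(d): forbidden (parity, ΔL, ΔJ).
(a)–(e): forbidden (ΔL, ΔJ).
(b)–(c): allowed.
(b)–(d): forbidden (parity).
(b)–(e): allowed.
(c)–(d): forbidden (ΔL, ΔJ).
(c)–(e): forbidden (parity).
(d)–(e): allowed.
Allowed pairs: 4 of 10.

4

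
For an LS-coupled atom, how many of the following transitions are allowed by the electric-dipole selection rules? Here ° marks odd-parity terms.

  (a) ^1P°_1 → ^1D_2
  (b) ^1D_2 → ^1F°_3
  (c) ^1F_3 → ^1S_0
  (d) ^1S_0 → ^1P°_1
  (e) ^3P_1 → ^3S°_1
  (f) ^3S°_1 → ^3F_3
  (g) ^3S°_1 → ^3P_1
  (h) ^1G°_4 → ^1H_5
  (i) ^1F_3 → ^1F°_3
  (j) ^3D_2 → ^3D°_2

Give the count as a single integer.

(a) allowed
(b) allowed
(c) forbidden (parity, ΔL, ΔJ fail)
(d) allowed
(e) allowed
(f) forbidden (ΔL, ΔJ fail)
(g) allowed
(h) allowed
(i) allowed
(j) allowed
Total allowed: 8 of 10.

8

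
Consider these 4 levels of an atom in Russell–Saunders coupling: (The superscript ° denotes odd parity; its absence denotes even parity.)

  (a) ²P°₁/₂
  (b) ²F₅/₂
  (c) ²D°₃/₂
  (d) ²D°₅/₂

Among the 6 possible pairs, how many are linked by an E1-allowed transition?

(a)–(b): forbidden (ΔL, ΔJ).
(a)–(c): forbidden (parity).
(a)–(d): forbidden (parity, ΔJ).
(b)–(c): allowed.
(b)–(d): allowed.
(c)–(d): forbidden (parity).
Allowed pairs: 2 of 6.

2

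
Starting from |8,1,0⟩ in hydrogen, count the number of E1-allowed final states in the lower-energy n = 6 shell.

4

E1 requires Δl = ±1, so l_f ∈ {0, 2}; with 0 ≤ l_f ≤ n_f−1 = 5, the allowed l_f values are {0, 2}.
For l_f = 0: m_f ∈ {m_i−1, m_i, m_i+1} ∩ [−0, 0] = {0} → 1 state.
For l_f = 2: m_f ∈ {m_i−1, m_i, m_i+1} ∩ [−2, 2] = {-1, 0, 1} → 3 states.
Total: 4.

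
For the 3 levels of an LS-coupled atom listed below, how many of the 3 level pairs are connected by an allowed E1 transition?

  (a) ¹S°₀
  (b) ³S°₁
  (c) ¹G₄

0

(a)–(b): forbidden (parity, ΔS, ΔL).
(a)–(c): forbidden (ΔL, ΔJ).
(b)–(c): forbidden (ΔS, ΔL, ΔJ).
Allowed pairs: 0 of 3.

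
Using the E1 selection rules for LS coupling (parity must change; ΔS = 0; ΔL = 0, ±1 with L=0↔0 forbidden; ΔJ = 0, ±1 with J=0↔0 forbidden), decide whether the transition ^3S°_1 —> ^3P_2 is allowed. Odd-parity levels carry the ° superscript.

Parity must change: odd → even — ok.
ΔS = 0: S: 1 → 1 — ok.
ΔL = 0, ±1 (not L=0↔0): L: 0 → 1, ΔL = +1 — ok.
ΔJ = 0, ±1 (not J=0↔0): J: 1 → 2, ΔJ = +1 — ok.
All four E1 rules are satisfied.

allowed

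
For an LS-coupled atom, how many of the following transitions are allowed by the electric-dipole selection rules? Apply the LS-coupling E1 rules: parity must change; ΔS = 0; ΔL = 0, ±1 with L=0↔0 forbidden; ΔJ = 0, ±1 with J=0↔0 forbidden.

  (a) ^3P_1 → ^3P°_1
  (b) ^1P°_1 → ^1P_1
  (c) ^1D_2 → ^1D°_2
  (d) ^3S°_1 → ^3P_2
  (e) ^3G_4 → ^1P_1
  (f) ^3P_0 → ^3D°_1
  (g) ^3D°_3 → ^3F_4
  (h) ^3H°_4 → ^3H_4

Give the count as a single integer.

(a) allowed
(b) allowed
(c) allowed
(d) allowed
(e) forbidden (parity, ΔS, ΔL, ΔJ fail)
(f) allowed
(g) allowed
(h) allowed
Total allowed: 7 of 8.

7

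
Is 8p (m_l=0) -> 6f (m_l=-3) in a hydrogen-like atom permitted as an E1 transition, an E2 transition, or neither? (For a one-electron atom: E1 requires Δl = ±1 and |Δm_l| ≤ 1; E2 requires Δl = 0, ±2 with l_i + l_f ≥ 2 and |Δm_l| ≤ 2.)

neither

Δl = 3 − 1 = +2; l_i + l_f = 4.
Δm_l = -3.
E1 (Δl = ±1, |Δm_l| ≤ 1): not satisfied.
E2 (Δl = 0,±2, l_i+l_f ≥ 2, |Δm_l| ≤ 2): not satisfied.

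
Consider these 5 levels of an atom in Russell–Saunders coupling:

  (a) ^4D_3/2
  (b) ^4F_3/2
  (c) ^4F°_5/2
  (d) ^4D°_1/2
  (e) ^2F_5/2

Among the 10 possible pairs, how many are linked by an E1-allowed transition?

4

(a)–(b): forbidden (parity).
(a)–(c): allowed.
(a)–(d): allowed.
(a)–(e): forbidden (parity, ΔS).
(b)–(c): allowed.
(b)–(d): allowed.
(b)–(e): forbidden (parity, ΔS).
(c)–(d): forbidden (parity, ΔJ).
(c)–(e): forbidden (ΔS).
(d)–(e): forbidden (ΔS, ΔJ).
Allowed pairs: 4 of 10.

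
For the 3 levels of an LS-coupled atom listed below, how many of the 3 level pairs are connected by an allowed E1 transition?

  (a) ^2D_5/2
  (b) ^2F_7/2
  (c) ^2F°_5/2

2

(a)–(b): forbidden (parity).
(a)–(c): allowed.
(b)–(c): allowed.
Allowed pairs: 2 of 3.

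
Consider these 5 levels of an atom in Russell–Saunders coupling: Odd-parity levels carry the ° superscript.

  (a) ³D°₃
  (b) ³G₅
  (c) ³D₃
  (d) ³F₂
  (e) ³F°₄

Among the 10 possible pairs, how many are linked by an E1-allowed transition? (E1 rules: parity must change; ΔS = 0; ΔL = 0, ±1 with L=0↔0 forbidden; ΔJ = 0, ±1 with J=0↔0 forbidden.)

(a)–(b): forbidden (ΔL, ΔJ).
(a)–(c): allowed.
(a)–(d): allowed.
(a)–(e): forbidden (parity).
(b)–(c): forbidden (parity, ΔL, ΔJ).
(b)–(d): forbidden (parity, ΔJ).
(b)–(e): allowed.
(c)–(d): forbidden (parity).
(c)–(e): allowed.
(d)–(e): forbidden (ΔJ).
Allowed pairs: 4 of 10.

4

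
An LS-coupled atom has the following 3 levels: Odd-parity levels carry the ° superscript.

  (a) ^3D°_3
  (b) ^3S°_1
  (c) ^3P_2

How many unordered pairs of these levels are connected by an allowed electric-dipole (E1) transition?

2

(a)–(b): forbidden (parity, ΔL, ΔJ).
(a)–(c): allowed.
(b)–(c): allowed.
Allowed pairs: 2 of 3.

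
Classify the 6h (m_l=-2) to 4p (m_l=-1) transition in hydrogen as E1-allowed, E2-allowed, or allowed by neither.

neither

Δl = 1 − 5 = -4; l_i + l_f = 6.
Δm_l = +1.
E1 (Δl = ±1, |Δm_l| ≤ 1): not satisfied.
E2 (Δl = 0,±2, l_i+l_f ≥ 2, |Δm_l| ≤ 2): not satisfied.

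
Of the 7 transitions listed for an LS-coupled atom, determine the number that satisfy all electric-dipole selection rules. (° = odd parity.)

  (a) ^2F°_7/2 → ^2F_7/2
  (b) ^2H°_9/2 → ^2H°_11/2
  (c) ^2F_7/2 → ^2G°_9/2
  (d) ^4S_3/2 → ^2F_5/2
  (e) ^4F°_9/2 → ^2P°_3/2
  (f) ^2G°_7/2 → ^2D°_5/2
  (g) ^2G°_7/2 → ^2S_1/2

2

(a) allowed
(b) forbidden (parity fails)
(c) allowed
(d) forbidden (parity, ΔS, ΔL fail)
(e) forbidden (parity, ΔS, ΔL, ΔJ fail)
(f) forbidden (parity, ΔL fail)
(g) forbidden (ΔL, ΔJ fail)
Total allowed: 2 of 7.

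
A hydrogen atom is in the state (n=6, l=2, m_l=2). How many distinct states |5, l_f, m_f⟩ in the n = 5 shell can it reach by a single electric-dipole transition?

4

E1 requires Δl = ±1, so l_f ∈ {1, 3}; with 0 ≤ l_f ≤ n_f−1 = 4, the allowed l_f values are {1, 3}.
For l_f = 1: m_f ∈ {m_i−1, m_i, m_i+1} ∩ [−1, 1] = {1} → 1 state.
For l_f = 3: m_f ∈ {m_i−1, m_i, m_i+1} ∩ [−3, 3] = {1, 2, 3} → 3 states.
Total: 4.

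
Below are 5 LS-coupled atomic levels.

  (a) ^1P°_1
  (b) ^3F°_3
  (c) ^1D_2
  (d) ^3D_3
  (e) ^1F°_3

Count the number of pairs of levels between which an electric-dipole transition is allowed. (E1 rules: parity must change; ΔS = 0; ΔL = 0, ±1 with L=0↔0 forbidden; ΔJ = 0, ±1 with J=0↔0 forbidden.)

(a)–(b): forbidden (parity, ΔS, ΔL, ΔJ).
(a)–(c): allowed.
(a)–(d): forbidden (ΔS, ΔJ).
(a)–(e): forbidden (parity, ΔL, ΔJ).
(b)–(c): forbidden (ΔS).
(b)–(d): allowed.
(b)–(e): forbidden (parity, ΔS).
(c)–(d): forbidden (parity, ΔS).
(c)–(e): allowed.
(d)–(e): forbidden (ΔS).
Allowed pairs: 3 of 10.

3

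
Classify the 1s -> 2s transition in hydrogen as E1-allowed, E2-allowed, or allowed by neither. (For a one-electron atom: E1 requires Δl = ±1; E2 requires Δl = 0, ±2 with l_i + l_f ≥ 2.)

Δl = 0 − 0 = +0; l_i + l_f = 0.
E1 (Δl = ±1): not satisfied.
E2 (Δl = 0,±2, l_i+l_f ≥ 2): not satisfied.

neither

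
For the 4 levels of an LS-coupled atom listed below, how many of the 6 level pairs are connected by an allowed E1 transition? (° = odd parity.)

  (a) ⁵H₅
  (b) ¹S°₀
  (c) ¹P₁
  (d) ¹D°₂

(a)–(b): forbidden (ΔS, ΔL, ΔJ).
(a)–(c): forbidden (parity, ΔS, ΔL, ΔJ).
(a)–(d): forbidden (ΔS, ΔL, ΔJ).
(b)–(c): allowed.
(b)–(d): forbidden (parity, ΔL, ΔJ).
(c)–(d): allowed.
Allowed pairs: 2 of 6.

2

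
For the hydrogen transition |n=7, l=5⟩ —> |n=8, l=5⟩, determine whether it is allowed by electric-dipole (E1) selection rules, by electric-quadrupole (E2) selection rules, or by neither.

Δl = 5 − 5 = +0; l_i + l_f = 10.
E1 (Δl = ±1): not satisfied.
E2 (Δl = 0,±2, l_i+l_f ≥ 2): satisfied.

E2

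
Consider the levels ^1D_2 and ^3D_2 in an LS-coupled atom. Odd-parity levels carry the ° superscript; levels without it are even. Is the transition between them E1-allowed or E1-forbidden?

forbidden

Parity must change: even → even — ✗.
ΔS = 0: S: 0 → 1 — ✗.
ΔL = 0, ±1 (not L=0↔0): L: 2 → 2, ΔL = +0 — ✓.
ΔJ = 0, ±1 (not J=0↔0): J: 2 → 2, ΔJ = +0 — ✓.
Rule(s) violated: parity, ΔS.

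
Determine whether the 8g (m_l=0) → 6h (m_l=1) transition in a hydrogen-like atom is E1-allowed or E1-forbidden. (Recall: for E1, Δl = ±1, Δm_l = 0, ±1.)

l: 4 → 5 (Δl = +1). Δl = ±1 satisfied.
Δm_l = 1 − (0) = +1. E1 requires Δm_l = 0, ±1: satisfied.
All E1 selection rules are satisfied.

allowed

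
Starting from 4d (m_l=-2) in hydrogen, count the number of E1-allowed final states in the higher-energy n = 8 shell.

4

E1 requires Δl = ±1, so l_f ∈ {1, 3}; with 0 ≤ l_f ≤ n_f−1 = 7, the allowed l_f values are {1, 3}.
For l_f = 1: m_f ∈ {m_i−1, m_i, m_i+1} ∩ [−1, 1] = {-1} → 1 state.
For l_f = 3: m_f ∈ {m_i−1, m_i, m_i+1} ∩ [−3, 3] = {-3, -2, -1} → 3 states.
Total: 4.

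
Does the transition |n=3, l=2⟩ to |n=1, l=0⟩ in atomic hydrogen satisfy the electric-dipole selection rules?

forbidden

Δl = 0 − 2 = -2; the E1 rule Δl = ±1 is violated.
The transition is electric-dipole forbidden.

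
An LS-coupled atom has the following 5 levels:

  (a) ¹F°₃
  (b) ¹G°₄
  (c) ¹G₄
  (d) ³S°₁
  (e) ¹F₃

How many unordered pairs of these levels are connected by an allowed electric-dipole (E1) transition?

(a)–(b): forbidden (parity).
(a)–(c): allowed.
(a)–(d): forbidden (parity, ΔS, ΔL, ΔJ).
(a)–(e): allowed.
(b)–(c): allowed.
(b)–(d): forbidden (parity, ΔS, ΔL, ΔJ).
(b)–(e): allowed.
(c)–(d): forbidden (ΔS, ΔL, ΔJ).
(c)–(e): forbidden (parity).
(d)–(e): forbidden (ΔS, ΔL, ΔJ).
Allowed pairs: 4 of 10.

4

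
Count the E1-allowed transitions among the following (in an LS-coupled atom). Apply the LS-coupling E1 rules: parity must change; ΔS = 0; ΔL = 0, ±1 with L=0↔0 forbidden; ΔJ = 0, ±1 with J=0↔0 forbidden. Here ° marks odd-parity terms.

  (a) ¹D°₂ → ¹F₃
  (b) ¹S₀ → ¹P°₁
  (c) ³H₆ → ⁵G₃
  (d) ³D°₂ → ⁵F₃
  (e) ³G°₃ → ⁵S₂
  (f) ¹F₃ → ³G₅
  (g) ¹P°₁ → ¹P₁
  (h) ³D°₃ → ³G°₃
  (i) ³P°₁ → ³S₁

(a) allowed
(b) allowed
(c) forbidden (parity, ΔS, ΔJ fail)
(d) forbidden (ΔS fails)
(e) forbidden (ΔS, ΔL fail)
(f) forbidden (parity, ΔS, ΔJ fail)
(g) allowed
(h) forbidden (parity, ΔL fail)
(i) allowed
Total allowed: 4 of 9.

4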